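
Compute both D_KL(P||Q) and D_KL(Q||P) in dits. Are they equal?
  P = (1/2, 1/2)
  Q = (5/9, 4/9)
D_KL(P||Q) = 0.0027, D_KL(Q||P) = 0.0027

KL divergence is not symmetric: D_KL(P||Q) ≠ D_KL(Q||P) in general.

D_KL(P||Q) = 0.0027 dits
D_KL(Q||P) = 0.0027 dits

In this case they happen to be equal (to 4 decimal places).

This asymmetry is why KL divergence is not a true distance metric.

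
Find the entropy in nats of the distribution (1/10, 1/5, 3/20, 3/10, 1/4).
1.5445 nats

Shannon entropy is H(X) = -Σ p(x) log p(x).

For P = (1/10, 1/5, 3/20, 3/10, 1/4):
H = -1/10 × log_e(1/10) -1/5 × log_e(1/5) -3/20 × log_e(3/20) -3/10 × log_e(3/10) -1/4 × log_e(1/4)
H = 1.5445 nats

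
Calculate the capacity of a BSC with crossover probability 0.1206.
0.4689 bits

For a binary symmetric channel (BSC) with error probability p:
Capacity C = 1 - H(p) bits per symbol

where H(p) = -p log₂(p) - (1-p) log₂(1-p) is the binary entropy function.

H(0.1206) = 0.5311 bits
C = 1 - 0.5311 = 0.4689 bits per symbol

This means we can reliably transmit up to 0.4689 bits of information per channel use.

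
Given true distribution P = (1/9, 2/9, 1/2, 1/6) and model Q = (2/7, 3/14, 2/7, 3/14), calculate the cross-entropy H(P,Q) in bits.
1.9688 bits

Cross-entropy: H(P,Q) = -Σ p(x) log q(x)

Alternatively: H(P,Q) = H(P) + D_KL(P||Q)
H(P) = 1.7652 bits
D_KL(P||Q) = 0.2035 bits

H(P,Q) = 1.7652 + 0.2035 = 1.9688 bits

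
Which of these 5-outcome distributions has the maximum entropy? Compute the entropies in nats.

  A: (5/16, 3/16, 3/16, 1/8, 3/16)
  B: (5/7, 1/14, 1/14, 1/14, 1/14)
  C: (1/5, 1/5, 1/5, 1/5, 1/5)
C

For a discrete distribution over n outcomes, entropy is maximized by the uniform distribution.

Computing entropies:
H(A) = 1.5650 nats
H(B) = 0.9944 nats
H(C) = 1.6094 nats

The uniform distribution (where all probabilities equal 1/5) achieves the maximum entropy of log_e(5) = 1.6094 nats.

Distribution C has the highest entropy.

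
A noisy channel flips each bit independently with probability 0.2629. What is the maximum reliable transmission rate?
0.1689 bits

For a binary symmetric channel (BSC) with error probability p:
Capacity C = 1 - H(p) bits per symbol

where H(p) = -p log₂(p) - (1-p) log₂(1-p) is the binary entropy function.

H(0.2629) = 0.8311 bits
C = 1 - 0.8311 = 0.1689 bits per symbol

This means we can reliably transmit up to 0.1689 bits of information per channel use.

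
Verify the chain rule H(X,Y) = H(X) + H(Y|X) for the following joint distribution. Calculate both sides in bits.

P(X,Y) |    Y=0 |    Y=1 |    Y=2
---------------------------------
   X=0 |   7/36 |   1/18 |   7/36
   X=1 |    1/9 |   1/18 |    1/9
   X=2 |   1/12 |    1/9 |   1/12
H(X,Y) = 3.0362, H(X) = 1.5466, H(Y|X) = 1.4896 (all in bits)

Chain rule: H(X,Y) = H(X) + H(Y|X)

Left side — joint entropy directly:
H(X,Y) = -Σ p(x,y) log p(x,y) = 3.0362 bits

Right side — compute H(Y|X) from the conditional distributions:
P(X) = (4/9, 5/18, 5/18), so H(X) = 1.5466 bits
H(Y|X) = Σ_x P(X=x) · H(Y|X=x):
  P(Y|X=0) = (7/16, 1/8, 7/16), H(Y|X=0) = 1.4186, weight P(X=0) = 4/9
  P(Y|X=1) = (2/5, 1/5, 2/5), H(Y|X=1) = 1.5219, weight P(X=1) = 5/18
  P(Y|X=2) = (3/10, 2/5, 3/10), H(Y|X=2) = 1.5710, weight P(X=2) = 5/18
H(Y|X) = 1.4896 bits

H(X) + H(Y|X) = 1.5466 + 1.4896 = 3.0362 bits

Both sides equal 3.0362 bits. ✓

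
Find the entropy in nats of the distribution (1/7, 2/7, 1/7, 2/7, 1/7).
1.5498 nats

Shannon entropy is H(X) = -Σ p(x) log p(x).

For P = (1/7, 2/7, 1/7, 2/7, 1/7):
H = -1/7 × log_e(1/7) -2/7 × log_e(2/7) -1/7 × log_e(1/7) -2/7 × log_e(2/7) -1/7 × log_e(1/7)
H = 1.5498 nats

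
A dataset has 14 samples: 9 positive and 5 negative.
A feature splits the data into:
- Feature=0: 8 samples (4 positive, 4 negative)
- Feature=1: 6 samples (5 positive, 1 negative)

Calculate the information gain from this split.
0.0903 bits

Information Gain = H(Y) - H(Y|Feature)

Before split:
P(positive) = 9/14 = 0.6429
H(Y) = 0.9403 bits

After split:
Feature=0: H = 1.0000 bits (weight = 8/14)
Feature=1: H = 0.6500 bits (weight = 6/14)
H(Y|Feature) = (8/14)×1.0000 + (6/14)×0.6500 = 0.8500 bits

Information Gain = 0.9403 - 0.8500 = 0.0903 bits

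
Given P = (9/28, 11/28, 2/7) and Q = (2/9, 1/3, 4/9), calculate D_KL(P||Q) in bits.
0.0822 bits

KL divergence: D_KL(P||Q) = Σ p(x) log(p(x)/q(x))

Computing term by term:
  x=0: 9/28 × log_2[(9/28)/(2/9)] = 9/28 × 0.5325 = 0.1712
  x=1: 11/28 × log_2[(11/28)/(1/3)] = 11/28 × 0.2370 = 0.0931
  x=2: 2/7 × log_2[(2/7)/(4/9)] = 2/7 × -0.6374 = -0.1821

D_KL(P||Q) = 0.0822 bits

Note: KL divergence is always non-negative and equals 0 iff P = Q.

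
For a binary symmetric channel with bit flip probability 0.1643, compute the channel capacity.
0.3555 bits

For a binary symmetric channel (BSC) with error probability p:
Capacity C = 1 - H(p) bits per symbol

where H(p) = -p log₂(p) - (1-p) log₂(1-p) is the binary entropy function.

H(0.1643) = 0.6445 bits
C = 1 - 0.6445 = 0.3555 bits per symbol

This means we can reliably transmit up to 0.3555 bits of information per channel use.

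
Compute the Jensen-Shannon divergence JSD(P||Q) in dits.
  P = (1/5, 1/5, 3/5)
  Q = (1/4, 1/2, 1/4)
0.0311 dits

Jensen-Shannon divergence is:
JSD(P||Q) = 0.5 × D_KL(P||M) + 0.5 × D_KL(Q||M)
where M = 0.5 × (P + Q) is the mixture distribution.

M = 0.5 × (1/5, 1/5, 3/5) + 0.5 × (1/4, 1/2, 1/4) = (9/40, 7/20, 17/40)

D_KL(P||M) = 0.0310 dits
D_KL(Q||M) = 0.0313 dits

JSD(P||Q) = 0.5 × 0.0310 + 0.5 × 0.0313 = 0.0311 dits

Unlike KL divergence, JSD is symmetric and bounded: 0 ≤ JSD ≤ log(2).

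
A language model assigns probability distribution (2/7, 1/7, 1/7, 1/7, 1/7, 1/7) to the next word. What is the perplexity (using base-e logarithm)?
5.7423

Perplexity is e^H (or exp(H) for natural log).

First, H = -Σ p log p = 1.7479 nats
Perplexity = e^1.7479 = 5.7423

Interpretation: The model's uncertainty is equivalent to choosing uniformly among 5.7 options.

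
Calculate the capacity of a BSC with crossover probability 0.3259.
0.0893 bits

For a binary symmetric channel (BSC) with error probability p:
Capacity C = 1 - H(p) bits per symbol

where H(p) = -p log₂(p) - (1-p) log₂(1-p) is the binary entropy function.

H(0.3259) = 0.9107 bits
C = 1 - 0.9107 = 0.0893 bits per symbol

This means we can reliably transmit up to 0.0893 bits of information per channel use.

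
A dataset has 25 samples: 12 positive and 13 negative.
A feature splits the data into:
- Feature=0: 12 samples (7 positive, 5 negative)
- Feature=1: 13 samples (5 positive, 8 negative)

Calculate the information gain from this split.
0.0287 bits

Information Gain = H(Y) - H(Y|Feature)

Before split:
P(positive) = 12/25 = 0.4800
H(Y) = 0.9988 bits

After split:
Feature=0: H = 0.9799 bits (weight = 12/25)
Feature=1: H = 0.9612 bits (weight = 13/25)
H(Y|Feature) = (12/25)×0.9799 + (13/25)×0.9612 = 0.9702 bits

Information Gain = 0.9988 - 0.9702 = 0.0287 bits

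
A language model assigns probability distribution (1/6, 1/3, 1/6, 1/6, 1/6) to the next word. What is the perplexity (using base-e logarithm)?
4.7622

Perplexity is e^H (or exp(H) for natural log).

First, H = -Σ p log p = 1.5607 nats
Perplexity = e^1.5607 = 4.7622

Interpretation: The model's uncertainty is equivalent to choosing uniformly among 4.8 options.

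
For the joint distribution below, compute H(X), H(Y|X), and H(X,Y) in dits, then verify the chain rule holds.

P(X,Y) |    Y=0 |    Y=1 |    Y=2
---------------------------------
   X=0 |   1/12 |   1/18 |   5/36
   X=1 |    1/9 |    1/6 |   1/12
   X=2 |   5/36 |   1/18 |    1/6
H(X,Y) = 0.9229, H(X) = 0.4740, H(Y|X) = 0.4489 (all in dits)

Chain rule: H(X,Y) = H(X) + H(Y|X)

Left side — joint entropy directly:
H(X,Y) = -Σ p(x,y) log p(x,y) = 0.9229 dits

Right side — compute H(Y|X) from the conditional distributions:
P(X) = (5/18, 13/36, 13/36), so H(X) = 0.4740 dits
H(Y|X) = Σ_x P(X=x) · H(Y|X=x):
  P(Y|X=0) = (3/10, 1/5, 1/2), H(Y|X=0) = 0.4472, weight P(X=0) = 5/18
  P(Y|X=1) = (4/13, 6/13, 3/13), H(Y|X=1) = 0.4594, weight P(X=1) = 13/36
  P(Y|X=2) = (5/13, 2/13, 6/13), H(Y|X=2) = 0.4396, weight P(X=2) = 13/36
H(Y|X) = 0.4489 dits

H(X) + H(Y|X) = 0.4740 + 0.4489 = 0.9229 dits

Both sides equal 0.9229 dits. ✓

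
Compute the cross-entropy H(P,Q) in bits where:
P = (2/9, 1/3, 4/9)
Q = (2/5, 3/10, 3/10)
1.6447 bits

Cross-entropy: H(P,Q) = -Σ p(x) log q(x)

Alternatively: H(P,Q) = H(P) + D_KL(P||Q)
H(P) = 1.5305 bits
D_KL(P||Q) = 0.1142 bits

H(P,Q) = 1.5305 + 0.1142 = 1.6447 bits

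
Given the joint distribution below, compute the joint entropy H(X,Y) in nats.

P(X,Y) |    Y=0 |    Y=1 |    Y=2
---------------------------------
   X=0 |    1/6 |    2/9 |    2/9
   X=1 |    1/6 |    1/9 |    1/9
1.7540 nats

Joint entropy is H(X,Y) = -Σ_{x,y} p(x,y) log p(x,y).

Summing over all non-zero entries:
H(X,Y) = -[1/6·log_e(1/6) + 2/9·log_e(2/9) + 2/9·log_e(2/9) + 1/6·log_e(1/6) + 1/9·log_e(1/9) + 1/9·log_e(1/9)]
H(X,Y) = 1.7540 nats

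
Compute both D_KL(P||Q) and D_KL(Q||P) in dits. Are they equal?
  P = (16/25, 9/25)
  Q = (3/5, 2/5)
D_KL(P||Q) = 0.0015, D_KL(Q||P) = 0.0015

KL divergence is not symmetric: D_KL(P||Q) ≠ D_KL(Q||P) in general.

D_KL(P||Q) = 0.0015 dits
D_KL(Q||P) = 0.0015 dits

In this case they happen to be equal (to 4 decimal places).

This asymmetry is why KL divergence is not a true distance metric.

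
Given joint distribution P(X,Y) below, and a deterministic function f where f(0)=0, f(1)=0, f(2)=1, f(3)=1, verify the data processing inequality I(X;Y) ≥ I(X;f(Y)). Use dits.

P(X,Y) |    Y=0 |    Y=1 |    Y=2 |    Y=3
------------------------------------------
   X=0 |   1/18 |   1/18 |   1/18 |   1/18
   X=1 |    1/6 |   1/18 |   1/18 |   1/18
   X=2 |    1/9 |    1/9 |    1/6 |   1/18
I(X;Y) = 0.0198, I(X;f(Y)) = 0.0055, inequality holds: 0.0198 ≥ 0.0055

Data Processing Inequality: For any Markov chain X → Y → Z, we have I(X;Y) ≥ I(X;Z).

Here Z = f(Y) is a deterministic function of Y, forming X → Y → Z.

Original I(X;Y) = 0.0198 dits

After applying f:
P(X,Z) where Z=f(Y):
- P(X,Z=0) = P(X,Y=0) + P(X,Y=1)
- P(X,Z=1) = P(X,Y=2) + P(X,Y=3)

I(X;Z) = I(X;f(Y)) = 0.0055 dits

Verification: 0.0198 ≥ 0.0055 ✓

Information cannot be created by processing; the function f can only lose information about X.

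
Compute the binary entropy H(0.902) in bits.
0.4626 bits

The binary entropy function is:
H(p) = -p log(p) - (1-p) log(1-p)

H(0.902) = -0.902 × log_2(0.902) - 0.098 × log_2(0.098)
H(0.902) = 0.4626 bits

Note: Binary entropy is maximized at p=0.5 (H=1 bit) and minimized at p=0 or p=1 (H=0).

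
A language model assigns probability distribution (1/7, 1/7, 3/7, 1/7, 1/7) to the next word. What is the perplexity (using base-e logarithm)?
4.3714

Perplexity is e^H (or exp(H) for natural log).

First, H = -Σ p log p = 1.4751 nats
Perplexity = e^1.4751 = 4.3714

Interpretation: The model's uncertainty is equivalent to choosing uniformly among 4.4 options.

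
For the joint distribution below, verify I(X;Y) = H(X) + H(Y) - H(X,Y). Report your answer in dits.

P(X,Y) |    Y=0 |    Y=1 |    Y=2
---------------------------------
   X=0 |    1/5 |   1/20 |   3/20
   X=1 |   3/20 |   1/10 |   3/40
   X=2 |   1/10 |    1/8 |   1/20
I(X;Y) = 0.0221 dits

Mutual information has multiple equivalent forms:
- I(X;Y) = H(X) - H(X|Y)
- I(X;Y) = H(Y) - H(Y|X)
- I(X;Y) = H(X) + H(Y) - H(X,Y)

Computing all quantities:
H(X) = 0.4720, H(Y) = 0.4644, H(X,Y) = 0.9143
H(X|Y) = 0.4499, H(Y|X) = 0.4423

Verification:
H(X) - H(X|Y) = 0.4720 - 0.4499 = 0.0221
H(Y) - H(Y|X) = 0.4644 - 0.4423 = 0.0221
H(X) + H(Y) - H(X,Y) = 0.4720 + 0.4644 - 0.9143 = 0.0221

All forms give I(X;Y) = 0.0221 dits. ✓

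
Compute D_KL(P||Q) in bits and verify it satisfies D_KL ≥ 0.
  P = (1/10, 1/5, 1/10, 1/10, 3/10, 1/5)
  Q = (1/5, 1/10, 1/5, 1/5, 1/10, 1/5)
0.3755 bits

KL divergence satisfies the Gibbs inequality: D_KL(P||Q) ≥ 0 for all distributions P, Q.

D_KL(P||Q) = Σ p(x) log(p(x)/q(x))
Term by term:
  x=0: 1/10 × log_2[(1/10)/(1/5)] = -0.1000
  x=1: 1/5 × log_2[(1/5)/(1/10)] = 0.2000
  x=2: 1/10 × log_2[(1/10)/(1/5)] = -0.1000
  x=3: 1/10 × log_2[(1/10)/(1/5)] = -0.1000
  x=4: 3/10 × log_2[(3/10)/(1/10)] = 0.4755
  x=5: 1/5 × log_2[(1/5)/(1/5)] = 0.0000
D_KL(P||Q) = 0.3755 bits

D_KL(P||Q) = 0.3755 ≥ 0 ✓

This non-negativity is a fundamental property: relative entropy cannot be negative because it measures how different Q is from P.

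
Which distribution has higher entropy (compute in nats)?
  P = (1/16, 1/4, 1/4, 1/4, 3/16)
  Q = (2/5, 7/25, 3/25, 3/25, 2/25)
P

Computing entropies in nats:
H(P) = 1.5269
H(Q) = 1.4339

Distribution P has higher entropy.

Intuition: The distribution closer to uniform (more spread out) has higher entropy.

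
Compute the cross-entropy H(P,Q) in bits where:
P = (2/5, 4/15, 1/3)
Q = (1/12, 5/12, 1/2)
2.1041 bits

Cross-entropy: H(P,Q) = -Σ p(x) log q(x)

Alternatively: H(P,Q) = H(P) + D_KL(P||Q)
H(P) = 1.5656 bits
D_KL(P||Q) = 0.5385 bits

H(P,Q) = 1.5656 + 0.5385 = 2.1041 bits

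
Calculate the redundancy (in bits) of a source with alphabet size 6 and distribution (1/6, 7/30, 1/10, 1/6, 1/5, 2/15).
0.0493 bits

Redundancy measures how far a source is from maximum entropy:
R = H_max - H(X)

Maximum entropy for 6 symbols: H_max = log_2(6) = 2.5850 bits
Actual entropy: H(X) = 2.5357 bits
Redundancy: R = 2.5850 - 2.5357 = 0.0493 bits

This redundancy represents potential for compression: the source could be compressed by 0.0493 bits per symbol.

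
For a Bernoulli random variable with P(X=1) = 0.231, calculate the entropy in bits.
0.7798 bits

The binary entropy function is:
H(p) = -p log(p) - (1-p) log(1-p)

H(0.231) = -0.231 × log_2(0.231) - 0.769 × log_2(0.769)
H(0.231) = 0.7798 bits

Note: Binary entropy is maximized at p=0.5 (H=1 bit) and minimized at p=0 or p=1 (H=0).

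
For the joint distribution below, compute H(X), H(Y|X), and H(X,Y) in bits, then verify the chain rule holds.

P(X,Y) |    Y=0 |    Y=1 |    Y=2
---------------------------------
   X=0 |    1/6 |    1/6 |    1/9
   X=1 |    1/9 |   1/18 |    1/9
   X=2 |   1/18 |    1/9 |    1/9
H(X,Y) = 3.0860, H(X) = 1.5466, H(Y|X) = 1.5394 (all in bits)

Chain rule: H(X,Y) = H(X) + H(Y|X)

Left side — joint entropy directly:
H(X,Y) = -Σ p(x,y) log p(x,y) = 3.0860 bits

Right side — compute H(Y|X) from the conditional distributions:
P(X) = (4/9, 5/18, 5/18), so H(X) = 1.5466 bits
H(Y|X) = Σ_x P(X=x) · H(Y|X=x):
  P(Y|X=0) = (3/8, 3/8, 1/4), H(Y|X=0) = 1.5613, weight P(X=0) = 4/9
  P(Y|X=1) = (2/5, 1/5, 2/5), H(Y|X=1) = 1.5219, weight P(X=1) = 5/18
  P(Y|X=2) = (1/5, 2/5, 2/5), H(Y|X=2) = 1.5219, weight P(X=2) = 5/18
H(Y|X) = 1.5394 bits

H(X) + H(Y|X) = 1.5466 + 1.5394 = 3.0860 bits

Both sides equal 3.0860 bits. ✓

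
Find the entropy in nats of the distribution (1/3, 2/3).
0.6365 nats

Shannon entropy is H(X) = -Σ p(x) log p(x).

For P = (1/3, 2/3):
H = -1/3 × log_e(1/3) -2/3 × log_e(2/3)
H = 0.6365 nats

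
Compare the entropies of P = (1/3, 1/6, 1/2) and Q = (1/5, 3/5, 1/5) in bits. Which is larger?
P

Computing entropies in bits:
H(P) = 1.4591
H(Q) = 1.3710

Distribution P has higher entropy.

Intuition: The distribution closer to uniform (more spread out) has higher entropy.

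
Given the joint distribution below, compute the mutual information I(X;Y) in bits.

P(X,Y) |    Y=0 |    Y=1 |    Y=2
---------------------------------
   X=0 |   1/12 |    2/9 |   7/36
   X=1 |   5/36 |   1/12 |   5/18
0.0680 bits

Mutual information: I(X;Y) = H(X) + H(Y) - H(X,Y)

Marginals:
P(X) = (1/2, 1/2), H(X) = 1.0000 bits
P(Y) = (2/9, 11/36, 17/36), H(Y) = 1.5160 bits

Joint entropy: H(X,Y) = 2.4480 bits

I(X;Y) = 1.0000 + 1.5160 - 2.4480 = 0.0680 bits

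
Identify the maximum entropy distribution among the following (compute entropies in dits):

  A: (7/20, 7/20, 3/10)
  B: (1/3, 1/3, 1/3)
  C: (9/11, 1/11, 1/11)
B

For a discrete distribution over n outcomes, entropy is maximized by the uniform distribution.

Computing entropies:
H(A) = 0.4760 dits
H(B) = 0.4771 dits
H(C) = 0.2606 dits

The uniform distribution (where all probabilities equal 1/3) achieves the maximum entropy of log_10(3) = 0.4771 dits.

Distribution B has the highest entropy.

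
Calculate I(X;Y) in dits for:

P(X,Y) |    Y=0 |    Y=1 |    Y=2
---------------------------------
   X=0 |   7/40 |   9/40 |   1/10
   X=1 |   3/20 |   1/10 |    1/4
0.0256 dits

Mutual information: I(X;Y) = H(X) + H(Y) - H(X,Y)

Marginals:
P(X) = (1/2, 1/2), H(X) = 0.3010 dits
P(Y) = (13/40, 13/40, 7/20), H(Y) = 0.4769 dits

Joint entropy: H(X,Y) = 0.7523 dits

I(X;Y) = 0.3010 + 0.4769 - 0.7523 = 0.0256 dits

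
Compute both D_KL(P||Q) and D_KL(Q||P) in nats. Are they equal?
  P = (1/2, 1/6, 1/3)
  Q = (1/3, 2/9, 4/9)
D_KL(P||Q) = 0.0589, D_KL(Q||P) = 0.0566

KL divergence is not symmetric: D_KL(P||Q) ≠ D_KL(Q||P) in general.

D_KL(P||Q) = 0.0589 nats
D_KL(Q||P) = 0.0566 nats

No, they are not equal!

This asymmetry is why KL divergence is not a true distance metric.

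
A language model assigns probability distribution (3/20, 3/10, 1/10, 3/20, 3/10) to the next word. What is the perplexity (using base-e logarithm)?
4.5804

Perplexity is e^H (or exp(H) for natural log).

First, H = -Σ p log p = 1.5218 nats
Perplexity = e^1.5218 = 4.5804

Interpretation: The model's uncertainty is equivalent to choosing uniformly among 4.6 options.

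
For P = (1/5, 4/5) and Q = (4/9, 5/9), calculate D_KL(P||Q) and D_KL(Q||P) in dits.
D_KL(P||Q) = 0.0573, D_KL(Q||P) = 0.0661

KL divergence is not symmetric: D_KL(P||Q) ≠ D_KL(Q||P) in general.

D_KL(P||Q) = 0.0573 dits
D_KL(Q||P) = 0.0661 dits

No, they are not equal!

This asymmetry is why KL divergence is not a true distance metric.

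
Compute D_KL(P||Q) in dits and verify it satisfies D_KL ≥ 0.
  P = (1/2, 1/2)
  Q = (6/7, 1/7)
0.1550 dits

KL divergence satisfies the Gibbs inequality: D_KL(P||Q) ≥ 0 for all distributions P, Q.

D_KL(P||Q) = Σ p(x) log(p(x)/q(x))
Term by term:
  x=0: 1/2 × log_10[(1/2)/(6/7)] = -0.1170
  x=1: 1/2 × log_10[(1/2)/(1/7)] = 0.2720
D_KL(P||Q) = 0.1550 dits

D_KL(P||Q) = 0.1550 ≥ 0 ✓

This non-negativity is a fundamental property: relative entropy cannot be negative because it measures how different Q is from P.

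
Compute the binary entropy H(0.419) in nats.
0.6800 nats

The binary entropy function is:
H(p) = -p log(p) - (1-p) log(1-p)

H(0.419) = -0.419 × log_e(0.419) - 0.581 × log_e(0.581)
H(0.419) = 0.6800 nats

Note: Binary entropy is maximized at p=0.5 (H=1 bit) and minimized at p=0 or p=1 (H=0).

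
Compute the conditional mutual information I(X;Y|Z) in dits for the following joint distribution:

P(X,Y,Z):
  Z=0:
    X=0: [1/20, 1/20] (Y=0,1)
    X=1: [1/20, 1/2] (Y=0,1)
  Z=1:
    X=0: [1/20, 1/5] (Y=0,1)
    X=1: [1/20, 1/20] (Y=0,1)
0.0248 dits

Conditional mutual information: I(X;Y|Z) = H(X|Z) + H(Y|Z) - H(X,Y|Z)

H(Z) = 0.2812
H(X,Z) = 0.4933 → H(X|Z) = 0.2121
H(Y,Z) = 0.4933 → H(Y|Z) = 0.2121
H(X,Y,Z) = 0.6806 → H(X,Y|Z) = 0.3994

I(X;Y|Z) = 0.2121 + 0.2121 - 0.3994 = 0.0248 dits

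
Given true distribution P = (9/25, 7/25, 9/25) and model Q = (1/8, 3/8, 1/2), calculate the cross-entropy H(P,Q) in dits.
0.5528 dits

Cross-entropy: H(P,Q) = -Σ p(x) log q(x)

Alternatively: H(P,Q) = H(P) + D_KL(P||Q)
H(P) = 0.4743 dits
D_KL(P||Q) = 0.0785 dits

H(P,Q) = 0.4743 + 0.0785 = 0.5528 dits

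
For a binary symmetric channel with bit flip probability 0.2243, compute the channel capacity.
0.2321 bits

For a binary symmetric channel (BSC) with error probability p:
Capacity C = 1 - H(p) bits per symbol

where H(p) = -p log₂(p) - (1-p) log₂(1-p) is the binary entropy function.

H(0.2243) = 0.7679 bits
C = 1 - 0.7679 = 0.2321 bits per symbol

This means we can reliably transmit up to 0.2321 bits of information per channel use.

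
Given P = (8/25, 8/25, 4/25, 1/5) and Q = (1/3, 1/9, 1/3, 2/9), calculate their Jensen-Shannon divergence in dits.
0.0184 dits

Jensen-Shannon divergence is:
JSD(P||Q) = 0.5 × D_KL(P||M) + 0.5 × D_KL(Q||M)
where M = 0.5 × (P + Q) is the mixture distribution.

M = 0.5 × (8/25, 8/25, 4/25, 1/5) + 0.5 × (1/3, 1/9, 1/3, 2/9) = (0.326667, 0.215556, 0.246667, 0.211111)

D_KL(P||M) = 0.0173 dits
D_KL(Q||M) = 0.0195 dits

JSD(P||Q) = 0.5 × 0.0173 + 0.5 × 0.0195 = 0.0184 dits

Unlike KL divergence, JSD is symmetric and bounded: 0 ≤ JSD ≤ log(2).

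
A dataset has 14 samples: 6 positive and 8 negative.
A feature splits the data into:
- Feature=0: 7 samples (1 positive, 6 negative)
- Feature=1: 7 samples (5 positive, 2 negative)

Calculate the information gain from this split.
0.2578 bits

Information Gain = H(Y) - H(Y|Feature)

Before split:
P(positive) = 6/14 = 0.4286
H(Y) = 0.9852 bits

After split:
Feature=0: H = 0.5917 bits (weight = 7/14)
Feature=1: H = 0.8631 bits (weight = 7/14)
H(Y|Feature) = (7/14)×0.5917 + (7/14)×0.8631 = 0.7274 bits

Information Gain = 0.9852 - 0.7274 = 0.2578 bits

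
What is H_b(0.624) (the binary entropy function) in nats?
0.6621 nats

The binary entropy function is:
H(p) = -p log(p) - (1-p) log(1-p)

H(0.624) = -0.624 × log_e(0.624) - 0.376 × log_e(0.376)
H(0.624) = 0.6621 nats

Note: Binary entropy is maximized at p=0.5 (H=1 bit) and minimized at p=0 or p=1 (H=0).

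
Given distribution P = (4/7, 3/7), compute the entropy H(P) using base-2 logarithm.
0.9852 bits

Shannon entropy is H(X) = -Σ p(x) log p(x).

For P = (4/7, 3/7):
H = -4/7 × log_2(4/7) -3/7 × log_2(3/7)
H = 0.9852 bits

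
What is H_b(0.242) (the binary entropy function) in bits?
0.7984 bits

The binary entropy function is:
H(p) = -p log(p) - (1-p) log(1-p)

H(0.242) = -0.242 × log_2(0.242) - 0.758 × log_2(0.758)
H(0.242) = 0.7984 bits

Note: Binary entropy is maximized at p=0.5 (H=1 bit) and minimized at p=0 or p=1 (H=0).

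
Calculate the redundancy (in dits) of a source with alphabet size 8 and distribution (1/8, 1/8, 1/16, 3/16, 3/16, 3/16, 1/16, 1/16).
0.0426 dits

Redundancy measures how far a source is from maximum entropy:
R = H_max - H(X)

Maximum entropy for 8 symbols: H_max = log_10(8) = 0.9031 dits
Actual entropy: H(X) = 0.8605 dits
Redundancy: R = 0.9031 - 0.8605 = 0.0426 dits

This redundancy represents potential for compression: the source could be compressed by 0.0426 dits per symbol.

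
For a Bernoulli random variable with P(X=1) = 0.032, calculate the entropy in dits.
0.0615 dits

The binary entropy function is:
H(p) = -p log(p) - (1-p) log(1-p)

H(0.032) = -0.032 × log_10(0.032) - 0.968 × log_10(0.968)
H(0.032) = 0.0615 dits

Note: Binary entropy is maximized at p=0.5 (H=1 bit) and minimized at p=0 or p=1 (H=0).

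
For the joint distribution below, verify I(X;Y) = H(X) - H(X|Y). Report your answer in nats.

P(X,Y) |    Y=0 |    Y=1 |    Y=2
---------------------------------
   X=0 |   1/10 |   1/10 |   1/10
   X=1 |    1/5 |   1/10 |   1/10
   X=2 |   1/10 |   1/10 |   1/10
I(X;Y) = 0.0138 nats

Mutual information has multiple equivalent forms:
- I(X;Y) = H(X) - H(X|Y)
- I(X;Y) = H(Y) - H(Y|X)
- I(X;Y) = H(X) + H(Y) - H(X,Y)

Computing all quantities:
H(X) = 1.0889, H(Y) = 1.0889, H(X,Y) = 2.1640
H(X|Y) = 1.0751, H(Y|X) = 1.0751

Verification:
H(X) - H(X|Y) = 1.0889 - 1.0751 = 0.0138
H(Y) - H(Y|X) = 1.0889 - 1.0751 = 0.0138
H(X) + H(Y) - H(X,Y) = 1.0889 + 1.0889 - 2.1640 = 0.0138

All forms give I(X;Y) = 0.0138 nats. ✓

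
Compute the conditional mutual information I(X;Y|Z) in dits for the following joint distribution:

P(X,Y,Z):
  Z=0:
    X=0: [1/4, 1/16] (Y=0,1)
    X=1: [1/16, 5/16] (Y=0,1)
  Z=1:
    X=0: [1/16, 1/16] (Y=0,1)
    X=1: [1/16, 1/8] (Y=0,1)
0.0663 dits

Conditional mutual information: I(X;Y|Z) = H(X|Z) + H(Y|Z) - H(X,Y|Z)

H(Z) = 0.2697
H(X,Z) = 0.5668 → H(X|Z) = 0.2971
H(Y,Z) = 0.5668 → H(Y|Z) = 0.2971
H(X,Y,Z) = 0.7975 → H(X,Y|Z) = 0.5278

I(X;Y|Z) = 0.2971 + 0.2971 - 0.5278 = 0.0663 dits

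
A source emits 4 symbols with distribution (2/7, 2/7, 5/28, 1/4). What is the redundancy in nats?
0.0162 nats

Redundancy measures how far a source is from maximum entropy:
R = H_max - H(X)

Maximum entropy for 4 symbols: H_max = log_e(4) = 1.3863 nats
Actual entropy: H(X) = 1.3701 nats
Redundancy: R = 1.3863 - 1.3701 = 0.0162 nats

This redundancy represents potential for compression: the source could be compressed by 0.0162 nats per symbol.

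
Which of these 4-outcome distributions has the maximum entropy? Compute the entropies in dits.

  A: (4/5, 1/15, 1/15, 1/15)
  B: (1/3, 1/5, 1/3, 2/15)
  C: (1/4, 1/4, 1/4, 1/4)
C

For a discrete distribution over n outcomes, entropy is maximized by the uniform distribution.

Computing entropies:
H(A) = 0.3127 dits
H(B) = 0.5745 dits
H(C) = 0.6021 dits

The uniform distribution (where all probabilities equal 1/4) achieves the maximum entropy of log_10(4) = 0.6021 dits.

Distribution C has the highest entropy.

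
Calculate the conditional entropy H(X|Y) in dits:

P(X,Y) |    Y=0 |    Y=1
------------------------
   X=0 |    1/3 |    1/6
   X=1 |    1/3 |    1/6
0.3010 dits

Using the chain rule: H(X|Y) = H(X,Y) - H(Y)

First, compute H(X,Y) = 0.5775 dits

Marginal P(Y) = (2/3, 1/3)
H(Y) = 0.2764 dits

H(X|Y) = H(X,Y) - H(Y) = 0.5775 - 0.2764 = 0.3010 dits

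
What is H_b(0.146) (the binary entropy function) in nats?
0.4157 nats

The binary entropy function is:
H(p) = -p log(p) - (1-p) log(1-p)

H(0.146) = -0.146 × log_e(0.146) - 0.854 × log_e(0.854)
H(0.146) = 0.4157 nats

Note: Binary entropy is maximized at p=0.5 (H=1 bit) and minimized at p=0 or p=1 (H=0).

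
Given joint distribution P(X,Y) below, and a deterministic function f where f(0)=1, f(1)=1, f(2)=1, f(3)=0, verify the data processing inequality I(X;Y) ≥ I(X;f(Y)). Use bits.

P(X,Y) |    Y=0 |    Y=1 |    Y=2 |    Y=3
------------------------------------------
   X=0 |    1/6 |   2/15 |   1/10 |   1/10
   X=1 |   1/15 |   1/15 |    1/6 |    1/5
I(X;Y) = 0.0849, I(X;f(Y)) = 0.0349, inequality holds: 0.0849 ≥ 0.0349

Data Processing Inequality: For any Markov chain X → Y → Z, we have I(X;Y) ≥ I(X;Z).

Here Z = f(Y) is a deterministic function of Y, forming X → Y → Z.

Original I(X;Y) = 0.0849 bits

After applying f:
P(X,Z) where Z=f(Y):
- P(X,Z=0) = P(X,Y=3)
- P(X,Z=1) = P(X,Y=0) + P(X,Y=1) + P(X,Y=2)

I(X;Z) = I(X;f(Y)) = 0.0349 bits

Verification: 0.0849 ≥ 0.0349 ✓

Information cannot be created by processing; the function f can only lose information about X.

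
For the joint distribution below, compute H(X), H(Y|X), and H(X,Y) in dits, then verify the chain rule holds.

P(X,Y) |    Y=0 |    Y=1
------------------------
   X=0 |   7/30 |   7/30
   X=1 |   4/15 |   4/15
H(X,Y) = 0.6011, H(X) = 0.3001, H(Y|X) = 0.3010 (all in dits)

Chain rule: H(X,Y) = H(X) + H(Y|X)

Left side — joint entropy directly:
H(X,Y) = -Σ p(x,y) log p(x,y) = 0.6011 dits

Right side — compute H(Y|X) from the conditional distributions:
P(X) = (7/15, 8/15), so H(X) = 0.3001 dits
H(Y|X) = Σ_x P(X=x) · H(Y|X=x):
  P(Y|X=0) = (1/2, 1/2), H(Y|X=0) = 0.3010, weight P(X=0) = 7/15
  P(Y|X=1) = (1/2, 1/2), H(Y|X=1) = 0.3010, weight P(X=1) = 8/15
H(Y|X) = 0.3010 dits

H(X) + H(Y|X) = 0.3001 + 0.3010 = 0.6011 dits

Both sides equal 0.6011 dits. ✓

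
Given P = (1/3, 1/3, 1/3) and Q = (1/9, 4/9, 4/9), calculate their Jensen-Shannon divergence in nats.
0.0370 nats

Jensen-Shannon divergence is:
JSD(P||Q) = 0.5 × D_KL(P||M) + 0.5 × D_KL(Q||M)
where M = 0.5 × (P + Q) is the mixture distribution.

M = 0.5 × (1/3, 1/3, 1/3) + 0.5 × (1/9, 4/9, 4/9) = (2/9, 7/18, 7/18)

D_KL(P||M) = 0.0324 nats
D_KL(Q||M) = 0.0417 nats

JSD(P||Q) = 0.5 × 0.0324 + 0.5 × 0.0417 = 0.0370 nats

Unlike KL divergence, JSD is symmetric and bounded: 0 ≤ JSD ≤ log(2).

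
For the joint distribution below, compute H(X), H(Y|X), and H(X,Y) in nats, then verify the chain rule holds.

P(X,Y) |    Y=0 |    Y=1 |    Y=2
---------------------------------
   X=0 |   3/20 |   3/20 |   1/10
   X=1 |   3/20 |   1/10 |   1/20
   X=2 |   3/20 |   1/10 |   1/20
H(X,Y) = 2.1286, H(X) = 1.0889, H(Y|X) = 1.0397 (all in nats)

Chain rule: H(X,Y) = H(X) + H(Y|X)

Left side — joint entropy directly:
H(X,Y) = -Σ p(x,y) log p(x,y) = 2.1286 nats

Right side — compute H(Y|X) from the conditional distributions:
P(X) = (2/5, 3/10, 3/10), so H(X) = 1.0889 nats
H(Y|X) = Σ_x P(X=x) · H(Y|X=x):
  P(Y|X=0) = (3/8, 3/8, 1/4), H(Y|X=0) = 1.0822, weight P(X=0) = 2/5
  P(Y|X=1) = (1/2, 1/3, 1/6), H(Y|X=1) = 1.0114, weight P(X=1) = 3/10
  P(Y|X=2) = (1/2, 1/3, 1/6), H(Y|X=2) = 1.0114, weight P(X=2) = 3/10
H(Y|X) = 1.0397 nats

H(X) + H(Y|X) = 1.0889 + 1.0397 = 2.1286 nats

Both sides equal 2.1286 nats. ✓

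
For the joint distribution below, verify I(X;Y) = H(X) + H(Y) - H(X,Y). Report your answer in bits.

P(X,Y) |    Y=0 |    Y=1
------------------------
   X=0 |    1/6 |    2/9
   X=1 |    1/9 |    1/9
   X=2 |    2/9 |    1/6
I(X;Y) = 0.0115 bits

Mutual information has multiple equivalent forms:
- I(X;Y) = H(X) - H(X|Y)
- I(X;Y) = H(Y) - H(Y|X)
- I(X;Y) = H(X) + H(Y) - H(X,Y)

Computing all quantities:
H(X) = 1.5420, H(Y) = 1.0000, H(X,Y) = 2.5305
H(X|Y) = 1.5305, H(Y|X) = 0.9885

Verification:
H(X) - H(X|Y) = 1.5420 - 1.5305 = 0.0115
H(Y) - H(Y|X) = 1.0000 - 0.9885 = 0.0115
H(X) + H(Y) - H(X,Y) = 1.5420 + 1.0000 - 2.5305 = 0.0115

All forms give I(X;Y) = 0.0115 bits. ✓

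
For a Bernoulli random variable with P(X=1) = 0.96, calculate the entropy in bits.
0.2423 bits

The binary entropy function is:
H(p) = -p log(p) - (1-p) log(1-p)

H(0.96) = -0.96 × log_2(0.96) - 0.04 × log_2(0.04)
H(0.96) = 0.2423 bits

Note: Binary entropy is maximized at p=0.5 (H=1 bit) and minimized at p=0 or p=1 (H=0).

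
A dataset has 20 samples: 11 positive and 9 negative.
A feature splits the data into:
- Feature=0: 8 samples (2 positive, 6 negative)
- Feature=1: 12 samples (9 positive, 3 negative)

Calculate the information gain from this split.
0.1815 bits

Information Gain = H(Y) - H(Y|Feature)

Before split:
P(positive) = 11/20 = 0.5500
H(Y) = 0.9928 bits

After split:
Feature=0: H = 0.8113 bits (weight = 8/20)
Feature=1: H = 0.8113 bits (weight = 12/20)
H(Y|Feature) = (8/20)×0.8113 + (12/20)×0.8113 = 0.8113 bits

Information Gain = 0.9928 - 0.8113 = 0.1815 bits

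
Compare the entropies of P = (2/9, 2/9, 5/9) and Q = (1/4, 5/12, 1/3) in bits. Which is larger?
Q

Computing entropies in bits:
H(P) = 1.4355
H(Q) = 1.5546

Distribution Q has higher entropy.

Intuition: The distribution closer to uniform (more spread out) has higher entropy.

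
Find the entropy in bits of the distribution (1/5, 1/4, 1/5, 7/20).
1.9589 bits

Shannon entropy is H(X) = -Σ p(x) log p(x).

For P = (1/5, 1/4, 1/5, 7/20):
H = -1/5 × log_2(1/5) -1/4 × log_2(1/4) -1/5 × log_2(1/5) -7/20 × log_2(7/20)
H = 1.9589 bits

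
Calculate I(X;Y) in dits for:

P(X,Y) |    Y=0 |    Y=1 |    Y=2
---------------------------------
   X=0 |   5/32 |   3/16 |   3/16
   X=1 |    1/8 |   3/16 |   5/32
0.0005 dits

Mutual information: I(X;Y) = H(X) + H(Y) - H(X,Y)

Marginals:
P(X) = (17/32, 15/32), H(X) = 0.3002 dits
P(Y) = (9/32, 3/8, 11/32), H(Y) = 0.4741 dits

Joint entropy: H(X,Y) = 0.7738 dits

I(X;Y) = 0.3002 + 0.4741 - 0.7738 = 0.0005 dits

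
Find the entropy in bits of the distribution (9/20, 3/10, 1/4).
1.5395 bits

Shannon entropy is H(X) = -Σ p(x) log p(x).

For P = (9/20, 3/10, 1/4):
H = -9/20 × log_2(9/20) -3/10 × log_2(3/10) -1/4 × log_2(1/4)
H = 1.5395 bits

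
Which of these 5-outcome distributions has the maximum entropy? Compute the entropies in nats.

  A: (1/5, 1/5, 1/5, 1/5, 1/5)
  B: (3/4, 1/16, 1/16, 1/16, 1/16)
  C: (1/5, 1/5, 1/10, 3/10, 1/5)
A

For a discrete distribution over n outcomes, entropy is maximized by the uniform distribution.

Computing entropies:
H(A) = 1.6094 nats
H(B) = 0.9089 nats
H(C) = 1.5571 nats

The uniform distribution (where all probabilities equal 1/5) achieves the maximum entropy of log_e(5) = 1.6094 nats.

Distribution A has the highest entropy.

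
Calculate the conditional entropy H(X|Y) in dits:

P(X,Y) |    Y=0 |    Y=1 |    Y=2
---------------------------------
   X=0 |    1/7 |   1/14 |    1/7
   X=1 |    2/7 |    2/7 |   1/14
0.2553 dits

Using the chain rule: H(X|Y) = H(X,Y) - H(Y)

First, compute H(X,Y) = 0.7161 dits

Marginal P(Y) = (3/7, 5/14, 3/14)
H(Y) = 0.4608 dits

H(X|Y) = H(X,Y) - H(Y) = 0.7161 - 0.4608 = 0.2553 dits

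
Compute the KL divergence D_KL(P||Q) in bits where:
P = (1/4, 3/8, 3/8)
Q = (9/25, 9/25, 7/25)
0.0486 bits

KL divergence: D_KL(P||Q) = Σ p(x) log(p(x)/q(x))

Computing term by term:
  x=0: 1/4 × log_2[(1/4)/(9/25)] = 1/4 × -0.5261 = -0.1315
  x=1: 3/8 × log_2[(3/8)/(9/25)] = 3/8 × 0.0589 = 0.0221
  x=2: 3/8 × log_2[(3/8)/(7/25)] = 3/8 × 0.4215 = 0.1580

D_KL(P||Q) = 0.0486 bits

Note: KL divergence is always non-negative and equals 0 iff P = Q.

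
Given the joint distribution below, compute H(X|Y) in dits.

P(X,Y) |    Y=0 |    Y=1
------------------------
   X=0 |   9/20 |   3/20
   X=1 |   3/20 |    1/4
0.2615 dits

Using the chain rule: H(X|Y) = H(X,Y) - H(Y)

First, compute H(X,Y) = 0.5537 dits

Marginal P(Y) = (3/5, 2/5)
H(Y) = 0.2923 dits

H(X|Y) = H(X,Y) - H(Y) = 0.5537 - 0.2923 = 0.2615 dits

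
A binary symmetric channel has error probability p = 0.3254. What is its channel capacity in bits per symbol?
0.0898 bits

For a binary symmetric channel (BSC) with error probability p:
Capacity C = 1 - H(p) bits per symbol

where H(p) = -p log₂(p) - (1-p) log₂(1-p) is the binary entropy function.

H(0.3254) = 0.9102 bits
C = 1 - 0.9102 = 0.0898 bits per symbol

This means we can reliably transmit up to 0.0898 bits of information per channel use.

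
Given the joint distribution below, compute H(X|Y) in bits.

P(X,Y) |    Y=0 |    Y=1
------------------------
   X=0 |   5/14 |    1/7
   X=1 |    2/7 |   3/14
0.9839 bits

Using the chain rule: H(X|Y) = H(X,Y) - H(Y)

First, compute H(X,Y) = 1.9242 bits

Marginal P(Y) = (9/14, 5/14)
H(Y) = 0.9403 bits

H(X|Y) = H(X,Y) - H(Y) = 1.9242 - 0.9403 = 0.9839 bits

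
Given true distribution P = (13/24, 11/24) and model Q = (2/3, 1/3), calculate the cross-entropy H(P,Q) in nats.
0.7232 nats

Cross-entropy: H(P,Q) = -Σ p(x) log q(x)

Alternatively: H(P,Q) = H(P) + D_KL(P||Q)
H(P) = 0.6897 nats
D_KL(P||Q) = 0.0335 nats

H(P,Q) = 0.6897 + 0.0335 = 0.7232 nats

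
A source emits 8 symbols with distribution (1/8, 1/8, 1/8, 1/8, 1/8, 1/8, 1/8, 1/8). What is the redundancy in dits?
0.0000 dits

Redundancy measures how far a source is from maximum entropy:
R = H_max - H(X)

Maximum entropy for 8 symbols: H_max = log_10(8) = 0.9031 dits
Actual entropy: H(X) = 0.9031 dits
Redundancy: R = 0.9031 - 0.9031 = 0.0000 dits

This redundancy represents potential for compression: the source could be compressed by 0.0000 dits per symbol.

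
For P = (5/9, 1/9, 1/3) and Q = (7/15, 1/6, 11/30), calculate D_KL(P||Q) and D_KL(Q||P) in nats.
D_KL(P||Q) = 0.0200, D_KL(Q||P) = 0.0212

KL divergence is not symmetric: D_KL(P||Q) ≠ D_KL(Q||P) in general.

D_KL(P||Q) = 0.0200 nats
D_KL(Q||P) = 0.0212 nats

No, they are not equal!

This asymmetry is why KL divergence is not a true distance metric.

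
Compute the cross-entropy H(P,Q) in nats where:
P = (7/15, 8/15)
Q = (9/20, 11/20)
0.6915 nats

Cross-entropy: H(P,Q) = -Σ p(x) log q(x)

Alternatively: H(P,Q) = H(P) + D_KL(P||Q)
H(P) = 0.6909 nats
D_KL(P||Q) = 0.0006 nats

H(P,Q) = 0.6909 + 0.0006 = 0.6915 nats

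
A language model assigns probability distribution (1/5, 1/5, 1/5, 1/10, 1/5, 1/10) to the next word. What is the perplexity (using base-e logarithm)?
5.7435

Perplexity is e^H (or exp(H) for natural log).

First, H = -Σ p log p = 1.7481 nats
Perplexity = e^1.7481 = 5.7435

Interpretation: The model's uncertainty is equivalent to choosing uniformly among 5.7 options.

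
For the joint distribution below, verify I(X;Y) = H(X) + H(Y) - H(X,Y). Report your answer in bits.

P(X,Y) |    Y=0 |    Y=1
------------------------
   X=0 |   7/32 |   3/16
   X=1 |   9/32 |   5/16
I(X;Y) = 0.0029 bits

Mutual information has multiple equivalent forms:
- I(X;Y) = H(X) - H(X|Y)
- I(X;Y) = H(Y) - H(Y|X)
- I(X;Y) = H(X) + H(Y) - H(X,Y)

Computing all quantities:
H(X) = 0.9745, H(Y) = 1.0000, H(X,Y) = 1.9716
H(X|Y) = 0.9716, H(Y|X) = 0.9971

Verification:
H(X) - H(X|Y) = 0.9745 - 0.9716 = 0.0029
H(Y) - H(Y|X) = 1.0000 - 0.9971 = 0.0029
H(X) + H(Y) - H(X,Y) = 0.9745 + 1.0000 - 1.9716 = 0.0029

All forms give I(X;Y) = 0.0029 bits. ✓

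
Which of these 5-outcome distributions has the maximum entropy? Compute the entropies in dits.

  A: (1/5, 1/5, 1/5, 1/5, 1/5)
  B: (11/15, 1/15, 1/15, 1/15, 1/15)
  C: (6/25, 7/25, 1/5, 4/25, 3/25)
A

For a discrete distribution over n outcomes, entropy is maximized by the uniform distribution.

Computing entropies:
H(A) = 0.6990 dits
H(B) = 0.4124 dits
H(C) = 0.6812 dits

The uniform distribution (where all probabilities equal 1/5) achieves the maximum entropy of log_10(5) = 0.6990 dits.

Distribution A has the highest entropy.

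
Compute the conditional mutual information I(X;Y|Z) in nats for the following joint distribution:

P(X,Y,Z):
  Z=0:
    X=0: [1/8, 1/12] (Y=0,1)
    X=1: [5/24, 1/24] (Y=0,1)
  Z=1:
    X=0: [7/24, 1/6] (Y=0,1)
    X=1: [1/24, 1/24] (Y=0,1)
0.0184 nats

Conditional mutual information: I(X;Y|Z) = H(X|Z) + H(Y|Z) - H(X,Y|Z)

H(Z) = 0.6897
H(X,Z) = 1.2380 → H(X|Z) = 0.5483
H(Y,Z) = 1.3191 → H(Y|Z) = 0.6295
H(X,Y,Z) = 1.8491 → H(X,Y|Z) = 1.1594

I(X;Y|Z) = 0.5483 + 0.6295 - 1.1594 = 0.0184 nats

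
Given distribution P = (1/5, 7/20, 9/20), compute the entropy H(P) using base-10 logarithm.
0.4554 dits

Shannon entropy is H(X) = -Σ p(x) log p(x).

For P = (1/5, 7/20, 9/20):
H = -1/5 × log_10(1/5) -7/20 × log_10(7/20) -9/20 × log_10(9/20)
H = 0.4554 dits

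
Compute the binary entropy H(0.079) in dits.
0.1200 dits

The binary entropy function is:
H(p) = -p log(p) - (1-p) log(1-p)

H(0.079) = -0.079 × log_10(0.079) - 0.921 × log_10(0.921)
H(0.079) = 0.1200 dits

Note: Binary entropy is maximized at p=0.5 (H=1 bit) and minimized at p=0 or p=1 (H=0).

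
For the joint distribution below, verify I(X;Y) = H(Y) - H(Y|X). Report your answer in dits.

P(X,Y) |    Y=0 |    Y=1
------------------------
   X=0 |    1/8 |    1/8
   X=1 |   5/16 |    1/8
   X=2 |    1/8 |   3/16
I(X;Y) = 0.0174 dits

Mutual information has multiple equivalent forms:
- I(X;Y) = H(X) - H(X|Y)
- I(X;Y) = H(Y) - H(Y|X)
- I(X;Y) = H(X) + H(Y) - H(X,Y)

Computing all quantities:
H(X) = 0.4654, H(Y) = 0.2976, H(X,Y) = 0.7457
H(X|Y) = 0.4481, H(Y|X) = 0.2803

Verification:
H(X) - H(X|Y) = 0.4654 - 0.4481 = 0.0174
H(Y) - H(Y|X) = 0.2976 - 0.2803 = 0.0174
H(X) + H(Y) - H(X,Y) = 0.4654 + 0.2976 - 0.7457 = 0.0174

All forms give I(X;Y) = 0.0174 dits. ✓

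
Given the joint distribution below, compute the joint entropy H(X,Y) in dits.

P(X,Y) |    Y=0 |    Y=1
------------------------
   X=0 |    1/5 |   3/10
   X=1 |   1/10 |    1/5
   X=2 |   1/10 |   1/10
0.7365 dits

Joint entropy is H(X,Y) = -Σ_{x,y} p(x,y) log p(x,y).

Summing over all non-zero entries:
H(X,Y) = -[1/5·log_10(1/5) + 3/10·log_10(3/10) + 1/10·log_10(1/10) + 1/5·log_10(1/5) + 1/10·log_10(1/10) + 1/10·log_10(1/10)]
H(X,Y) = 0.7365 dits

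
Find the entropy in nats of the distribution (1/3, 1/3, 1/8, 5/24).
1.3191 nats

Shannon entropy is H(X) = -Σ p(x) log p(x).

For P = (1/3, 1/3, 1/8, 5/24):
H = -1/3 × log_e(1/3) -1/3 × log_e(1/3) -1/8 × log_e(1/8) -5/24 × log_e(5/24)
H = 1.3191 nats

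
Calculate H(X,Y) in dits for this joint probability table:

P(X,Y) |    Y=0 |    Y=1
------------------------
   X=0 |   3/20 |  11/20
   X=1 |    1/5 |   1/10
0.5062 dits

Joint entropy is H(X,Y) = -Σ_{x,y} p(x,y) log p(x,y).

Summing over all non-zero entries:
H(X,Y) = -[3/20·log_10(3/20) + 11/20·log_10(11/20) + 1/5·log_10(1/5) + 1/10·log_10(1/10)]
H(X,Y) = 0.5062 dits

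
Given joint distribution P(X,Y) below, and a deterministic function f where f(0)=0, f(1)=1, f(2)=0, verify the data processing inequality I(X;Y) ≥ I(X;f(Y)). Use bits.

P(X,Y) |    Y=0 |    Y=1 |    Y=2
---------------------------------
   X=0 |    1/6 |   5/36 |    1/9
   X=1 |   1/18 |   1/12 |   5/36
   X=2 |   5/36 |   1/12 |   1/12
I(X;Y) = 0.0463, I(X;f(Y)) = 0.0022, inequality holds: 0.0463 ≥ 0.0022

Data Processing Inequality: For any Markov chain X → Y → Z, we have I(X;Y) ≥ I(X;Z).

Here Z = f(Y) is a deterministic function of Y, forming X → Y → Z.

Original I(X;Y) = 0.0463 bits

After applying f:
P(X,Z) where Z=f(Y):
- P(X,Z=0) = P(X,Y=0) + P(X,Y=2)
- P(X,Z=1) = P(X,Y=1)

I(X;Z) = I(X;f(Y)) = 0.0022 bits

Verification: 0.0463 ≥ 0.0022 ✓

Information cannot be created by processing; the function f can only lose information about X.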